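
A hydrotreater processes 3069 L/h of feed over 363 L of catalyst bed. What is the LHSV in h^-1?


LHSV = volumetric feed rate / catalyst volume
= 3069 L/h / 363 L
= 8.455 h^-1

8.455 h^-1


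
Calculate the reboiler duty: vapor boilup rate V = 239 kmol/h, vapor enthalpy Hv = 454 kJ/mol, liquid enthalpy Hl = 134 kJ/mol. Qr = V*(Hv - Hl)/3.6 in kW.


Qr = 239 * (454 - 134) / 3.6 = 239 * 320 / 3.6 = 21240

21240 kW


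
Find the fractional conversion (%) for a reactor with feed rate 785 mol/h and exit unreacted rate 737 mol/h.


X = (F_in - F_out) / F_in * 100
Moles reacted = 785 - 737 = 48
X = 48 / 785 * 100
= 0.06115 * 100
= 6.115 %

6.115 %


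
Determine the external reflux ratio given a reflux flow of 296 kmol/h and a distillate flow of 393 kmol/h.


Reflux ratio definition: R = L / D (liquid returned / distillate withdrawn)
L = 296 kmol/h, D = 393 kmol/h
R = 296 / 393 = 0.7532

0.7532


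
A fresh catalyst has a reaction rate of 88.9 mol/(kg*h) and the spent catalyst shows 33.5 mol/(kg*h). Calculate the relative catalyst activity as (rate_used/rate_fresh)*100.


Activity (%) = (rate_used / rate_fresh) * 100
rate_used = 33.5, rate_fresh = 88.9
= (33.5 / 88.9) * 100
= 0.3768 * 100 = 37.68

37.68 %


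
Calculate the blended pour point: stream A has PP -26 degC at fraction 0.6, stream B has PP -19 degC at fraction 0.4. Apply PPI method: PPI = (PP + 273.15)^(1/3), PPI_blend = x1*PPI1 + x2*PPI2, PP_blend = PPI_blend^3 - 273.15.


PPI_1 = (-26 + 273.15)^(1/3) = 6.275575
PPI_2 = (-19 + 273.15)^(1/3) = 6.334272
PPI_blend = 0.6 * 6.275575 + 0.4 * 6.334272 = 6.299054
PP_blend = 6.299054^3 - 273.15 = 249.9344 - 273.15 = -23.22

-23.22 degC


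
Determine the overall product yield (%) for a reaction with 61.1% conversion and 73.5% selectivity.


Overall yield = conversion (%) * selectivity (%) / 100
Conversion = 61.1%, Selectivity = 73.5%
Y = 61.1 * 73.5 / 100
= 44.9085 %

44.9085 %


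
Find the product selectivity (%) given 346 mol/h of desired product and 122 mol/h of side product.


Selectivity = desired / (desired + undesired) * 100
Total products = 346 + 122 = 468 mol/h
S = 346 / 468 * 100
= 0.7393 * 100
= 73.93 %

73.93 %


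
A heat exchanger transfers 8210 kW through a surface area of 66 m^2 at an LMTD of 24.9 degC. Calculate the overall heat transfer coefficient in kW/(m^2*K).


From Q = U*A*LMTD, U = Q / (A * LMTD)
U = 8210 / (66 * 24.9) = 8210 / 1643.4 = 4.996

4.996 kW/(m^2*K)


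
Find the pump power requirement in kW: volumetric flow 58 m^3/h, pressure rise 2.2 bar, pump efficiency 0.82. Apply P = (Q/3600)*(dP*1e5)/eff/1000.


Q = 58 / 3600 = 0.0161111 m^3/s
P = 0.0161111 * (2.2 * 1e5) / 0.82 / 1000 = 4.322

4.322 kW


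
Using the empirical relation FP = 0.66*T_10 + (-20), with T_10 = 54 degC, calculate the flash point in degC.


FP = 0.66 * 54 + (-20) = 15.64

15.64 degC


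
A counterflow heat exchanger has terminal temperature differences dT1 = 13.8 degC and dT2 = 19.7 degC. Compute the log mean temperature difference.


LMTD = (dT1 - dT2) / ln(dT1/dT2)
= (13.8 - 19.7) / ln(13.8 / 19.7) = -5.9 / -0.35595 = 16.58

16.58 degC


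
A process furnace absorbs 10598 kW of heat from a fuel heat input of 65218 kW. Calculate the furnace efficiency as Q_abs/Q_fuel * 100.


Furnace efficiency = Q_absorbed / Q_fuel * 100
= 10598 / 65218 * 100 = 16.25

16.25 %


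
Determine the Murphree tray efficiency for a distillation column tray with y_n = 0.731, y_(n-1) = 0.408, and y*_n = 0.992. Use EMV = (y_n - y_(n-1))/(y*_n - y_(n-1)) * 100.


Murphree vapor efficiency: EMV = (y_n - y_(n-1)) / (y*_n - y_(n-1)) * 100
EMV = (0.731 - 0.408) / (0.992 - 0.408) * 100 = 0.323 / 0.584 * 100 = 55.31

55.31 %


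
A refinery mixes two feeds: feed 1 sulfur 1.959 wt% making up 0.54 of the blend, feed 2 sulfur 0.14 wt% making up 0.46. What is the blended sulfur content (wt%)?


Linear sulfur blending: S_blend = x1*S1 + x2*S2
Contribution 1: 0.54 * 1.959 = 1.05786 wt%
Contribution 2: 0.46 * 0.14 = 0.0644 wt%
S_blend = 1.05786 + 0.0644 = 1.12226

1.12226 wt%


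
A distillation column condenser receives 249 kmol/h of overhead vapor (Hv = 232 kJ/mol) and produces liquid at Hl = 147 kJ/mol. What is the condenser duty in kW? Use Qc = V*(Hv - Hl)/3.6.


Qc = 249 * (232 - 147) / 3.6 = 249 * 85 / 3.6 = 5879

5879 kW


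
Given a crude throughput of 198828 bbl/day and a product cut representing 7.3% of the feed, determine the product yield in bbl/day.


Crude throughput = 198828 bbl/day
Fraction yield = 7.3%
yield = throughput * fraction / 100
yield = 198828 * 7.3 / 100 = 14514.444

14514.444 bbl/day


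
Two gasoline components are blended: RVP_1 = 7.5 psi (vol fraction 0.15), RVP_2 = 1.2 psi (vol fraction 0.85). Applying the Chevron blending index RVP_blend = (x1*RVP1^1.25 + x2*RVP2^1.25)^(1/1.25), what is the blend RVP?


Chevron index: RVP_blend = (sum xi*RVPi^1.25)^(1/1.25)
RVP^1.25 terms: 0.15 * 7.5^1.25 + 0.85 * 1.2^1.25 = 2.9293
RVP_blend = 2.9293^(1/1.25) = 2.363

2.363 psi


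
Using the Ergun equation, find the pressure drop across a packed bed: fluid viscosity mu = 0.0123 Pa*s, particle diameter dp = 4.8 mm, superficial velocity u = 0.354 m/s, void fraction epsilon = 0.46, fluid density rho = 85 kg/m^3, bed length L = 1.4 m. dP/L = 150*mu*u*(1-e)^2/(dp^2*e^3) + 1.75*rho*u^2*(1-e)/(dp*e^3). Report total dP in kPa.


dp = 4.8 mm = 0.0048 m
Viscous term = 150*0.0123*0.354*(1-0.46)^2 / (0.0048^2*0.46^3) = 84924.1
Inertial term = 1.75*85*0.354^2*(1-0.46) / (0.0048*0.46^3) = 21544.8
dP/L = 84924.1 + 21544.8 = 106469 Pa/m
dP = 106469 * 1.4 / 1000 = 149.1 kPa

149.1 kPa


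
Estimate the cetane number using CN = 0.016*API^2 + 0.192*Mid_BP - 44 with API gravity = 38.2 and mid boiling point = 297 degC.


CN = 0.016 * 38.2^2 + 0.192 * 297 - 44
CN = 23.34784 + 57.024 - 44 = 36.37184

36.37184


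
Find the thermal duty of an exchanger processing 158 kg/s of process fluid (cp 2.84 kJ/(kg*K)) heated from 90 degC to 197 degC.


Q = m_dot * cp * delta_T
delta_T = 197 - 90 = 107 K
Q = 158 * 2.84 * 107
= 448.72 * 107
= 48013.04 kW

48013.04 kW


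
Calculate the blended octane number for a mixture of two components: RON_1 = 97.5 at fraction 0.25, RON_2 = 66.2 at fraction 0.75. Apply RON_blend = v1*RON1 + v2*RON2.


Linear blending: RON_blend = sum(vi * RONi)
Contribution 1: 0.25 * 97.5 = 24.375
Contribution 2: 0.75 * 66.2 = 49.65
RON_blend = 24.375 + 49.65 = 74.025

74.025


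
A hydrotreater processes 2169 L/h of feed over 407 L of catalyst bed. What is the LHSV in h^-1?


LHSV = volumetric feed rate / catalyst volume
= 2169 L/h / 407 L
= 5.329 h^-1

5.329 h^-1


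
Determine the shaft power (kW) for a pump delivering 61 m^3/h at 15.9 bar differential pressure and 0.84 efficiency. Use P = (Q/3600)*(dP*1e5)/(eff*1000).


Q = 61 / 3600 = 0.0169444 m^3/s
P = 0.0169444 * (15.9 * 1e5) / 0.84 / 1000 = 32.07

32.07 kW


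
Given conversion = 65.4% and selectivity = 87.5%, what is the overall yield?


Overall yield = conversion (%) * selectivity (%) / 100
Conversion = 65.4%, Selectivity = 87.5%
Y = 65.4 * 87.5 / 100
= 57.225 %

57.225 %


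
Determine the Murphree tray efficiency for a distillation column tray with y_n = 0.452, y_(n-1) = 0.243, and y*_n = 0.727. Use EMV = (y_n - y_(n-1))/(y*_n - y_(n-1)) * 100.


Murphree vapor efficiency: EMV = (y_n - y_(n-1)) / (y*_n - y_(n-1)) * 100
EMV = (0.452 - 0.243) / (0.727 - 0.243) * 100 = 0.209 / 0.484 * 100 = 43.18

43.18 %


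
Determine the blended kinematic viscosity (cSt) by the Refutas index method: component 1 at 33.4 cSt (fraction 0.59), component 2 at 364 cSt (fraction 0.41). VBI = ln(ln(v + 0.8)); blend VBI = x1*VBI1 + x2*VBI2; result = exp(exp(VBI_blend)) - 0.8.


Refutas method: VBN_i = 14.534*ln(ln(visc_i + 0.8)) + 10.975, blended linearly by mass fraction; since VBN is linear in VBI_i = ln(ln(visc_i + 0.8)) and the fractions sum to 1, blend VBI directly: visc = exp(exp(VBI_blend)) - 0.8
VBI_1 = ln(ln(33.4 + 0.8)) = 1.26193
VBI_2 = ln(ln(364 + 0.8)) = 1.77484
VBI_blend = 0.59 * 1.26193 + 0.41 * 1.77484 = 1.47222
visc_blend = exp(exp(1.47222)) - 0.8 = 77.37

77.37 cSt


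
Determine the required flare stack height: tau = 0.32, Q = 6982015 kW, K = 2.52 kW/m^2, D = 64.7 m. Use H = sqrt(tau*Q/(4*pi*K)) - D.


tau*Q/(4*pi*K) = 0.32 * 6982015 / (4 * pi * 2.52) = 70553.8
sqrt(70553.8) = 265.62
H = 265.62 - 64.7 = 200.9

200.9 m


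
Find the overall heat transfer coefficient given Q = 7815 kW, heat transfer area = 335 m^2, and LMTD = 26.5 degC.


From Q = U*A*LMTD, U = Q / (A * LMTD)
U = 7815 / (335 * 26.5) = 7815 / 8877.5 = 0.8803

0.8803 kW/(m^2*K)


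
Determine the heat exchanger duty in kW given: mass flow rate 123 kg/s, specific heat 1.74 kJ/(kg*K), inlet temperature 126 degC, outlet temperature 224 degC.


Q = m_dot * cp * delta_T
delta_T = 224 - 126 = 98 K
Q = 123 * 1.74 * 98
= 214.02 * 98
= 20973.96 kW

20973.96 kW


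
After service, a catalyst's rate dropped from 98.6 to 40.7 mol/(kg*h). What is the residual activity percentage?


Activity (%) = (rate_used / rate_fresh) * 100
rate_used = 40.7, rate_fresh = 98.6
= (40.7 / 98.6) * 100
= 0.4128 * 100 = 41.28

41.28 %


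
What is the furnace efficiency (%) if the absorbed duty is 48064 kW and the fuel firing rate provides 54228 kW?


Furnace efficiency = Q_absorbed / Q_fuel * 100
= 48064 / 54228 * 100 = 88.63

88.63 %


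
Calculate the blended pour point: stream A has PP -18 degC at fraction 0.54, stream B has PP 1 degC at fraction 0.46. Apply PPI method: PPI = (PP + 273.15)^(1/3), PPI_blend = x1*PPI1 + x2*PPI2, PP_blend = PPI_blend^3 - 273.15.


PPI_1 = (-18 + 273.15)^(1/3) = 6.342569
PPI_2 = (1 + 273.15)^(1/3) = 6.49625
PPI_blend = 0.54 * 6.342569 + 0.46 * 6.49625 = 6.413262
PP_blend = 6.413262^3 - 273.15 = 263.777 - 273.15 = -9.37

-9.37 degC


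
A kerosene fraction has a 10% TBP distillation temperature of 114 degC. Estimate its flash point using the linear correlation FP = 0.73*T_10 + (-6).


FP = 0.73 * 114 + (-6) = 77.22

77.22 degC


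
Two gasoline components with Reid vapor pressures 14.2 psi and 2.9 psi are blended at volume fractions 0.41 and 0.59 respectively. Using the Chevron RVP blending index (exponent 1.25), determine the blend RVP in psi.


Chevron index: RVP_blend = (sum xi*RVPi^1.25)^(1/1.25)
RVP^1.25 terms: 0.41 * 14.2^1.25 + 0.59 * 2.9^1.25 = 13.5345
RVP_blend = 13.5345^(1/1.25) = 8.038

8.038 psi


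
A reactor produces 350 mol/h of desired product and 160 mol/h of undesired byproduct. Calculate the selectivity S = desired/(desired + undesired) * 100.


Selectivity = desired / (desired + undesired) * 100
Total products = 350 + 160 = 510 mol/h
S = 350 / 510 * 100
= 0.6863 * 100
= 68.63 %

68.63 %


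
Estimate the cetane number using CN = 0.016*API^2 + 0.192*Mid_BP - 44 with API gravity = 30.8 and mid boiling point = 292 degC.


CN = 0.016 * 30.8^2 + 0.192 * 292 - 44
CN = 15.17824 + 56.064 - 44 = 27.24224

27.24224


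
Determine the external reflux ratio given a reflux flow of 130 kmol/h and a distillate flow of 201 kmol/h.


Reflux ratio definition: R = L / D (liquid returned / distillate withdrawn)
L = 130 kmol/h, D = 201 kmol/h
R = 130 / 201 = 0.6468

0.6468


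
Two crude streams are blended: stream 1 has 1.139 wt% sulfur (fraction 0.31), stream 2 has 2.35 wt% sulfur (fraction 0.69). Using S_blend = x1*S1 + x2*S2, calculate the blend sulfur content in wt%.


Linear sulfur blending: S_blend = x1*S1 + x2*S2
Contribution 1: 0.31 * 1.139 = 0.35309 wt%
Contribution 2: 0.69 * 2.35 = 1.6215 wt%
S_blend = 0.35309 + 1.6215 = 1.97459

1.97459 wt%


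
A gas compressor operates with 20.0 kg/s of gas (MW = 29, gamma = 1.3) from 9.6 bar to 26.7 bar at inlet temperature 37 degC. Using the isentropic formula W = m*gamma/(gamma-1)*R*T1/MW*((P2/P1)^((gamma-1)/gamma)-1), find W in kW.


Isentropic work: W = m*(gamma/(gamma-1))*(R*T1/MW)*((P2/P1)^((gamma-1)/gamma) - 1)
T1 = 37 + 273.15 = 310.15 K
Pressure ratio = 26.7 / 9.6 = 2.78125
Exponent = (1.3 - 1)/1.3 = 0.230769
(P2/P1)^exp - 1 = 2.78125^0.230769 - 1 = 0.266242
W = 20.0 * 1.3 / 0.3 * 8.314 * 310.15 / 29 * 0.266242 = 2052

2052 kW


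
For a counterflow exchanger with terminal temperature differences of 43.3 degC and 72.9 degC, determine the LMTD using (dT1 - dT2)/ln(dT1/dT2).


LMTD = (dT1 - dT2) / ln(dT1/dT2)
= (43.3 - 72.9) / ln(43.3 / 72.9) = -29.6 / -0.520936 = 56.82

56.82 degC


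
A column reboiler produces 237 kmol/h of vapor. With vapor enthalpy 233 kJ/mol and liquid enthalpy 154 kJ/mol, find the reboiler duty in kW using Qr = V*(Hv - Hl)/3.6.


Qr = 237 * (233 - 154) / 3.6 = 237 * 79 / 3.6 = 5201

5201 kW


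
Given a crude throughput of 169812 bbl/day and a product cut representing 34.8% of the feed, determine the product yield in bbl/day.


Crude throughput = 169812 bbl/day
Fraction yield = 34.8%
yield = throughput * fraction / 100
yield = 169812 * 34.8 / 100 = 59094.576

59094.576 bbl/day


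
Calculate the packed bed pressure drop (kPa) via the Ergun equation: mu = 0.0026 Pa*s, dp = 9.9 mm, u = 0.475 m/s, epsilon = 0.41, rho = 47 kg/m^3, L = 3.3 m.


dp = 9.9 mm = 0.0099 m
Viscous term = 150*0.0026*0.475*(1-0.41)^2 / (0.0099^2*0.41^3) = 9546.41
Inertial term = 1.75*47*0.475^2*(1-0.41) / (0.0099*0.41^3) = 16046.8
dP/L = 9546.41 + 16046.8 = 25593.2 Pa/m
dP = 25593.2 * 3.3 / 1000 = 84.46 kPa

84.46 kPa


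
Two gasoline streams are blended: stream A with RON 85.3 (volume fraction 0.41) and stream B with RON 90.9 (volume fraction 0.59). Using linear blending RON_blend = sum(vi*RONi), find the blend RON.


Linear blending: RON_blend = sum(vi * RONi)
Contribution 1: 0.41 * 85.3 = 34.973
Contribution 2: 0.59 * 90.9 = 53.631
RON_blend = 34.973 + 53.631 = 88.604

88.604


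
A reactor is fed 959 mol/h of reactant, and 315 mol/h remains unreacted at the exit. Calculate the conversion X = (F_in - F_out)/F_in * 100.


X = (F_in - F_out) / F_in * 100
Moles reacted = 959 - 315 = 644
X = 644 / 959 * 100
= 0.6715 * 100
= 67.15 %

67.15 %


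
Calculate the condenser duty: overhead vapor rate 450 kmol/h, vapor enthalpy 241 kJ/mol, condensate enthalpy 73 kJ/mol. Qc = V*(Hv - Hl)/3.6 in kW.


Qc = 450 * (241 - 73) / 3.6 = 450 * 168 / 3.6 = 21000

21000 kW


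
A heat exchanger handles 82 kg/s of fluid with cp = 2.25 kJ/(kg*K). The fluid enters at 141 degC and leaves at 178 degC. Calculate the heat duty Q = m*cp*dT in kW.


Q = m_dot * cp * delta_T
delta_T = 178 - 141 = 37 K
Q = 82 * 2.25 * 37
= 184.5 * 37
= 6826.5 kW

6826.5 kW


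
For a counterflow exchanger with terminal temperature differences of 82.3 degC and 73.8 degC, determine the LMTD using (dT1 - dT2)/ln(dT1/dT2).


LMTD = (dT1 - dT2) / ln(dT1/dT2)
= (82.3 - 73.8) / ln(82.3 / 73.8) = 8.5 / 0.109012 = 77.97

77.97 degC


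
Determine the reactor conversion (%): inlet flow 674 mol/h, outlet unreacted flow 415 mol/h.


X = (F_in - F_out) / F_in * 100
Moles reacted = 674 - 415 = 259
X = 259 / 674 * 100
= 0.3843 * 100
= 38.43 %

38.43 %


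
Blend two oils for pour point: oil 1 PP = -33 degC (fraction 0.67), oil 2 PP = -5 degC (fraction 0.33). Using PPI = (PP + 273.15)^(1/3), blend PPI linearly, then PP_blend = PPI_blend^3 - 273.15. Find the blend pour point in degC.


PPI_1 = (-33 + 273.15)^(1/3) = 6.215759
PPI_2 = (-5 + 273.15)^(1/3) = 6.448508
PPI_blend = 0.67 * 6.215759 + 0.33 * 6.448508 = 6.292566
PP_blend = 6.292566^3 - 273.15 = 249.1629 - 273.15 = -23.99

-23.99 degC


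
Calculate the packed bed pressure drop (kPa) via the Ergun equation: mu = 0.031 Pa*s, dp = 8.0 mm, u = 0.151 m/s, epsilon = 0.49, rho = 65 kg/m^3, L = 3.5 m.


dp = 8.0 mm = 0.008 m
Viscous term = 150*0.031*0.151*(1-0.49)^2 / (0.008^2*0.49^3) = 24255
Inertial term = 1.75*65*0.151^2*(1-0.49) / (0.008*0.49^3) = 1405.39
dP/L = 24255 + 1405.39 = 25660.4 Pa/m
dP = 25660.4 * 3.5 / 1000 = 89.81 kPa

89.81 kPa


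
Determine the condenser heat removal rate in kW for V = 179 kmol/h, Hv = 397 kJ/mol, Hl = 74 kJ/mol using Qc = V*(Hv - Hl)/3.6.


Qc = 179 * (397 - 74) / 3.6 = 179 * 323 / 3.6 = 16060

16060 kW


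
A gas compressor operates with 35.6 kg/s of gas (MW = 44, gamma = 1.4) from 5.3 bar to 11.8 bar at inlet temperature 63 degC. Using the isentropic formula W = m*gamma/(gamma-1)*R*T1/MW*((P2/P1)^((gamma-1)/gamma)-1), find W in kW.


Isentropic work: W = m*(gamma/(gamma-1))*(R*T1/MW)*((P2/P1)^((gamma-1)/gamma) - 1)
T1 = 63 + 273.15 = 336.15 K
Pressure ratio = 11.8 / 5.3 = 2.22642
Exponent = (1.4 - 1)/1.4 = 0.285714
(P2/P1)^exp - 1 = 2.22642^0.285714 - 1 = 0.256945
W = 35.6 * 1.4 / 0.4 * 8.314 * 336.15 / 44 * 0.256945 = 2034

2034 kW


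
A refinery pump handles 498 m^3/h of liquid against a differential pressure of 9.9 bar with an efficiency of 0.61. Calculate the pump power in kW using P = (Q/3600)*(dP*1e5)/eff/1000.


Q = 498 / 3600 = 0.138333 m^3/s
P = 0.138333 * (9.9 * 1e5) / 0.61 / 1000 = 224.5

224.5 kW


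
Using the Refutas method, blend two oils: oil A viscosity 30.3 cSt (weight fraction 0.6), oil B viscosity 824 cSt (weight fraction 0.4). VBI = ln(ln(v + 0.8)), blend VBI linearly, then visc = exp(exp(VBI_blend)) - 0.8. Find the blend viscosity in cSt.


Refutas method: VBN_i = 14.534*ln(ln(visc_i + 0.8)) + 10.975, blended linearly by mass fraction; since VBN is linear in VBI_i = ln(ln(visc_i + 0.8)) and the fractions sum to 1, blend VBI directly: visc = exp(exp(VBI_blend)) - 0.8
VBI_1 = ln(ln(30.3 + 0.8)) = 1.23466
VBI_2 = ln(ln(824 + 0.8)) = 1.90436
VBI_blend = 0.6 * 1.23466 + 0.4 * 1.90436 = 1.50254
visc_blend = exp(exp(1.50254)) - 0.8 = 88.60

88.60 cSt


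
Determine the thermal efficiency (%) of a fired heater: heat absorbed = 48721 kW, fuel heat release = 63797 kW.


Furnace efficiency = Q_absorbed / Q_fuel * 100
= 48721 / 63797 * 100 = 76.37

76.37 %


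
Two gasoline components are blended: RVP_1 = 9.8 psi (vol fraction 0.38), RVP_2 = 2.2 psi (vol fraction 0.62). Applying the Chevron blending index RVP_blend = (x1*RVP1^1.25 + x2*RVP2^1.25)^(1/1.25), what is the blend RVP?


Chevron index: RVP_blend = (sum xi*RVPi^1.25)^(1/1.25)
RVP^1.25 terms: 0.38 * 9.8^1.25 + 0.62 * 2.2^1.25 = 8.25014
RVP_blend = 8.25014^(1/1.25) = 5.410

5.410 psi


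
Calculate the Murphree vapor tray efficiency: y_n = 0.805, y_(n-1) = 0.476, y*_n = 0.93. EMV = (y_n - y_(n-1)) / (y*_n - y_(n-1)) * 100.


Murphree vapor efficiency: EMV = (y_n - y_(n-1)) / (y*_n - y_(n-1)) * 100
EMV = (0.805 - 0.476) / (0.93 - 0.476) * 100 = 0.329 / 0.454 * 100 = 72.47

72.47 %


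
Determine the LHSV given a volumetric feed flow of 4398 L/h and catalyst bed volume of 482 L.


LHSV = volumetric feed rate / catalyst volume
= 4398 L/h / 482 L
= 9.124 h^-1

9.124 h^-1


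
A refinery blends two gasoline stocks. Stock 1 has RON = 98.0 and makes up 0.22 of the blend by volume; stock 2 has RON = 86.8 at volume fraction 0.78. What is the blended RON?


Linear blending: RON_blend = sum(vi * RONi)
Contribution 1: 0.22 * 98.0 = 21.56
Contribution 2: 0.78 * 86.8 = 67.704
RON_blend = 21.56 + 67.704 = 89.264

89.264


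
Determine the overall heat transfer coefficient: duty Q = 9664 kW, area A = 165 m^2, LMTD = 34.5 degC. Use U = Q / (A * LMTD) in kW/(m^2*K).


From Q = U*A*LMTD, U = Q / (A * LMTD)
U = 9664 / (165 * 34.5) = 9664 / 5692.5 = 1.698

1.698 kW/(m^2*K)


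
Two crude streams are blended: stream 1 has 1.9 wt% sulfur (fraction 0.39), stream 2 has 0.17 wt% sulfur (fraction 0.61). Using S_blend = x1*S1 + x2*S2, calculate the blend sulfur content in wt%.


Linear sulfur blending: S_blend = x1*S1 + x2*S2
Contribution 1: 0.39 * 1.9 = 0.741 wt%
Contribution 2: 0.61 * 0.17 = 0.1037 wt%
S_blend = 0.741 + 0.1037 = 0.8447

0.8447 wt%


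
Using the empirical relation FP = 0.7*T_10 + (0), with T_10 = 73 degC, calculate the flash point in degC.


FP = 0.7 * 73 + (0) = 51.1

51.1 degC


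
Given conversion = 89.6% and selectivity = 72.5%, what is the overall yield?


Overall yield = conversion (%) * selectivity (%) / 100
Conversion = 89.6%, Selectivity = 72.5%
Y = 89.6 * 72.5 / 100
= 64.96 %

64.96 %


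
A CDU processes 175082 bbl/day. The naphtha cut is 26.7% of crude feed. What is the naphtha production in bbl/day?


Crude throughput = 175082 bbl/day
Fraction yield = 26.7%
yield = throughput * fraction / 100
yield = 175082 * 26.7 / 100 = 46746.894

46746.894 bbl/day


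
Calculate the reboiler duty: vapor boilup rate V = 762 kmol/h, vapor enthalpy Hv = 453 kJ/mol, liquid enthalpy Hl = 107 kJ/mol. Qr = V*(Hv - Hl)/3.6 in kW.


Qr = 762 * (453 - 107) / 3.6 = 762 * 346 / 3.6 = 73240

73240 kW


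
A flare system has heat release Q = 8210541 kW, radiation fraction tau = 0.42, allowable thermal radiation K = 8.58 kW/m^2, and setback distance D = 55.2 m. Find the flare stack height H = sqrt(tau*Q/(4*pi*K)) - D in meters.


tau*Q/(4*pi*K) = 0.42 * 8210541 / (4 * pi * 8.58) = 31983.3
sqrt(31983.3) = 178.839
H = 178.839 - 55.2 = 123.6

123.6 m


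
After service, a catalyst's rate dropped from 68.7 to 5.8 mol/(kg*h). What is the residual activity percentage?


Activity (%) = (rate_used / rate_fresh) * 100
rate_used = 5.8, rate_fresh = 68.7
= (5.8 / 68.7) * 100
= 0.08443 * 100 = 8.443

8.443 %


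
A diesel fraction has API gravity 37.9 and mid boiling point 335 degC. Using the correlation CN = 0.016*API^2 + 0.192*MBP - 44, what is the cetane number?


CN = 0.016 * 37.9^2 + 0.192 * 335 - 44
CN = 22.98256 + 64.32 - 44 = 43.30256

43.30256


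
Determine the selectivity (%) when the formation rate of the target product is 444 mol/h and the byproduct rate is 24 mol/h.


Selectivity = desired / (desired + undesired) * 100
Total products = 444 + 24 = 468 mol/h
S = 444 / 468 * 100
= 0.9487 * 100
= 94.87 %

94.87 %


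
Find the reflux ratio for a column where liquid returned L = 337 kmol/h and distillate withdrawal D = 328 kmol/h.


Reflux ratio definition: R = L / D (liquid returned / distillate withdrawn)
L = 337 kmol/h, D = 328 kmol/h
R = 337 / 328 = 1.027

1.027


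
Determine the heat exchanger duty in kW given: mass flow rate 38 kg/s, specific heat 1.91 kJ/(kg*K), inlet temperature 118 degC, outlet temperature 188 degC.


Q = m_dot * cp * delta_T
delta_T = 188 - 118 = 70 K
Q = 38 * 1.91 * 70
= 72.58 * 70
= 5080.6 kW

5080.6 kW


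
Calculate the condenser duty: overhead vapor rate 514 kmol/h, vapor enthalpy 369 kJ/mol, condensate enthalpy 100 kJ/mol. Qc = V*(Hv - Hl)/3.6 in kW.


Qc = 514 * (369 - 100) / 3.6 = 514 * 269 / 3.6 = 38410

38410 kW


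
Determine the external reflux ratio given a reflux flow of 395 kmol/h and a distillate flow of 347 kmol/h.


Reflux ratio definition: R = L / D (liquid returned / distillate withdrawn)
L = 395 kmol/h, D = 347 kmol/h
R = 395 / 347 = 1.138

1.138


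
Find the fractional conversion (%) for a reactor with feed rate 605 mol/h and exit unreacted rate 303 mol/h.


X = (F_in - F_out) / F_in * 100
Moles reacted = 605 - 303 = 302
X = 302 / 605 * 100
= 0.4992 * 100
= 49.92 %

49.92 %


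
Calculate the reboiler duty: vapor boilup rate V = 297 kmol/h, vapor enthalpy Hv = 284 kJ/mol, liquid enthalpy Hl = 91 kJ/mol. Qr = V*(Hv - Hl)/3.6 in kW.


Qr = 297 * (284 - 91) / 3.6 = 297 * 193 / 3.6 = 15920

15920 kW


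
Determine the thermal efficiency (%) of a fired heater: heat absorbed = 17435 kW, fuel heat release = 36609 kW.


Furnace efficiency = Q_absorbed / Q_fuel * 100
= 17435 / 36609 * 100 = 47.62

47.62 %


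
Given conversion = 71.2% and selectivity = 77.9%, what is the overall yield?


Overall yield = conversion (%) * selectivity (%) / 100
Conversion = 71.2%, Selectivity = 77.9%
Y = 71.2 * 77.9 / 100
= 55.4648 %

55.4648 %


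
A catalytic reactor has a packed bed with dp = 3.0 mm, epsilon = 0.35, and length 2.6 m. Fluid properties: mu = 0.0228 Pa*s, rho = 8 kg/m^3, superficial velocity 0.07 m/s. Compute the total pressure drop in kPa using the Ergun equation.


dp = 3.0 mm = 0.003 m
Viscous term = 150*0.0228*0.07*(1-0.35)^2 / (0.003^2*0.35^3) = 262122
Inertial term = 1.75*8*0.07^2*(1-0.35) / (0.003*0.35^3) = 346.667
dP/L = 262122 + 346.667 = 262469 Pa/m
dP = 262469 * 2.6 / 1000 = 682.4 kPa

682.4 kPa


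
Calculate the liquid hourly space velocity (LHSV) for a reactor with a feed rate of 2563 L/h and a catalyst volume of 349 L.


LHSV = volumetric feed rate / catalyst volume
= 2563 L/h / 349 L
= 7.344 h^-1

7.344 h^-1


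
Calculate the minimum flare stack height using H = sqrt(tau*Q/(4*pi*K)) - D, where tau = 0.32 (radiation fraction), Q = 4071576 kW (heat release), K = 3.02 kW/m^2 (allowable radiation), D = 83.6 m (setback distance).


tau*Q/(4*pi*K) = 0.32 * 4071576 / (4 * pi * 3.02) = 34331.7
sqrt(34331.7) = 185.288
H = 185.288 - 83.6 = 101.7

101.7 m


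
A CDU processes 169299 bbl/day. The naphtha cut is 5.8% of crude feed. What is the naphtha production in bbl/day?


Crude throughput = 169299 bbl/day
Fraction yield = 5.8%
yield = throughput * fraction / 100
yield = 169299 * 5.8 / 100 = 9819.342

9819.342 bbl/day


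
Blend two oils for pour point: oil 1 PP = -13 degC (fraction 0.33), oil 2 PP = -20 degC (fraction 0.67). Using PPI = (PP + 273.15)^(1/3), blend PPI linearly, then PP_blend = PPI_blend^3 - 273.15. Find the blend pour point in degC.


PPI_1 = (-13 + 273.15)^(1/3) = 6.383731
PPI_2 = (-20 + 273.15)^(1/3) = 6.325953
PPI_blend = 0.33 * 6.383731 + 0.67 * 6.325953 = 6.34502
PP_blend = 6.34502^3 - 273.15 = 255.4459 - 273.15 = -17.7

-17.7 degC


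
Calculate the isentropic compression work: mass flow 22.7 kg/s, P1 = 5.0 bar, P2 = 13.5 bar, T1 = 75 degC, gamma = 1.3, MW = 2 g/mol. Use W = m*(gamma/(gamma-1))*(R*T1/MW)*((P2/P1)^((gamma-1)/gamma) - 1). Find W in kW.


Isentropic work: W = m*(gamma/(gamma-1))*(R*T1/MW)*((P2/P1)^((gamma-1)/gamma) - 1)
T1 = 75 + 273.15 = 348.15 K
Pressure ratio = 13.5 / 5.0 = 2.7
Exponent = (1.3 - 1)/1.3 = 0.230769
(P2/P1)^exp - 1 = 2.7^0.230769 - 1 = 0.257608
W = 22.7 * 1.3 / 0.3 * 8.314 * 348.15 / 2 * 0.257608 = 36670

36670 kW


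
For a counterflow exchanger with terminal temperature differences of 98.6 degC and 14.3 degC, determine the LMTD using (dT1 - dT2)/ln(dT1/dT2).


LMTD = (dT1 - dT2) / ln(dT1/dT2)
= (98.6 - 14.3) / ln(98.6 / 14.3) = 84.3 / 1.93081 = 43.66

43.66 degC


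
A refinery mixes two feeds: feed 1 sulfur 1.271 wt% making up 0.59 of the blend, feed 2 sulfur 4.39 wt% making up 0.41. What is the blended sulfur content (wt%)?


Linear sulfur blending: S_blend = x1*S1 + x2*S2
Contribution 1: 0.59 * 1.271 = 0.74989 wt%
Contribution 2: 0.41 * 4.39 = 1.7999 wt%
S_blend = 0.74989 + 1.7999 = 2.54979

2.54979 wt%


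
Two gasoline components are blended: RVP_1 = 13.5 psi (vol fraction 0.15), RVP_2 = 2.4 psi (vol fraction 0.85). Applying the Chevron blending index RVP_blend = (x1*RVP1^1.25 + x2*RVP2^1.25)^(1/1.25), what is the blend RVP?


Chevron index: RVP_blend = (sum xi*RVPi^1.25)^(1/1.25)
RVP^1.25 terms: 0.15 * 13.5^1.25 + 0.85 * 2.4^1.25 = 6.4207
RVP_blend = 6.4207^(1/1.25) = 4.427

4.427 psi


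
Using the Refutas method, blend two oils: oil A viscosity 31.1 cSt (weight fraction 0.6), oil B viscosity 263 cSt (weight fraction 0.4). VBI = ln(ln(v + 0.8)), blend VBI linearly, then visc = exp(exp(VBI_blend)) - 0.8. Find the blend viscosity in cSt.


Refutas method: VBN_i = 14.534*ln(ln(visc_i + 0.8)) + 10.975, blended linearly by mass fraction; since VBN is linear in VBI_i = ln(ln(visc_i + 0.8)) and the fractions sum to 1, blend VBI directly: visc = exp(exp(VBI_blend)) - 0.8
VBI_1 = ln(ln(31.1 + 0.8)) = 1.24202
VBI_2 = ln(ln(263 + 0.8)) = 1.71833
VBI_blend = 0.6 * 1.24202 + 0.4 * 1.71833 = 1.43254
visc_blend = exp(exp(1.43254)) - 0.8 = 65.18

65.18 cSt


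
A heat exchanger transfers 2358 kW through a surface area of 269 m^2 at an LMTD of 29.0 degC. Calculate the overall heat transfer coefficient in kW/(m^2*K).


From Q = U*A*LMTD, U = Q / (A * LMTD)
U = 2358 / (269 * 29.0) = 2358 / 7801 = 0.3023

0.3023 kW/(m^2*K)


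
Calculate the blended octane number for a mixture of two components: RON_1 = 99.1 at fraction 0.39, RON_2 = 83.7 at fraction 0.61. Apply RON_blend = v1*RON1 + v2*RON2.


Linear blending: RON_blend = sum(vi * RONi)
Contribution 1: 0.39 * 99.1 = 38.649
Contribution 2: 0.61 * 83.7 = 51.057
RON_blend = 38.649 + 51.057 = 89.706

89.706


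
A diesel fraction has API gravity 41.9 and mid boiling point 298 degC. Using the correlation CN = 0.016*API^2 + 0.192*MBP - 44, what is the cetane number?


CN = 0.016 * 41.9^2 + 0.192 * 298 - 44
CN = 28.08976 + 57.216 - 44 = 41.30576

41.30576


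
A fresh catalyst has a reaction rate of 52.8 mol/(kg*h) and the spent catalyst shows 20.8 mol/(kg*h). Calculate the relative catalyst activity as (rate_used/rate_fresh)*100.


Activity (%) = (rate_used / rate_fresh) * 100
rate_used = 20.8, rate_fresh = 52.8
= (20.8 / 52.8) * 100
= 0.3939 * 100 = 39.39

39.39 %


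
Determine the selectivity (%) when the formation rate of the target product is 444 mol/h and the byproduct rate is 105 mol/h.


Selectivity = desired / (desired + undesired) * 100
Total products = 444 + 105 = 549 mol/h
S = 444 / 549 * 100
= 0.8087 * 100
= 80.87 %

80.87 %


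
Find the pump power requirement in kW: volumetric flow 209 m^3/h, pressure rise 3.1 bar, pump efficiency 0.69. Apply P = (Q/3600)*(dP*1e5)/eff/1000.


Q = 209 / 3600 = 0.0580556 m^3/s
P = 0.0580556 * (3.1 * 1e5) / 0.69 / 1000 = 26.08

26.08 kW


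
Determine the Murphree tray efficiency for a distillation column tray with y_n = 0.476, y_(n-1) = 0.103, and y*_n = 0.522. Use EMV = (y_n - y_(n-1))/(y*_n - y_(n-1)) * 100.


Murphree vapor efficiency: EMV = (y_n - y_(n-1)) / (y*_n - y_(n-1)) * 100
EMV = (0.476 - 0.103) / (0.522 - 0.103) * 100 = 0.373 / 0.419 * 100 = 89.02

89.02 %


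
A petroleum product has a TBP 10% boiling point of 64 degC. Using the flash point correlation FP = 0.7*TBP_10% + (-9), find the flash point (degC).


FP = 0.7 * 64 + (-9) = 35.8

35.8 degC


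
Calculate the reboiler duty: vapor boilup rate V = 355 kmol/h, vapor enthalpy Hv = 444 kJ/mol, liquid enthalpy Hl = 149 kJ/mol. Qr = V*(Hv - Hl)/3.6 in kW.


Qr = 355 * (444 - 149) / 3.6 = 355 * 295 / 3.6 = 29090

29090 kW


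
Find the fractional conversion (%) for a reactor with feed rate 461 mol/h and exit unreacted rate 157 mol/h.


X = (F_in - F_out) / F_in * 100
Moles reacted = 461 - 157 = 304
X = 304 / 461 * 100
= 0.6594 * 100
= 65.94 %

65.94 %


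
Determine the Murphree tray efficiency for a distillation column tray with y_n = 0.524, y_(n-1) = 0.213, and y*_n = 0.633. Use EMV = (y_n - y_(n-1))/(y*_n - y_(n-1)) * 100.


Murphree vapor efficiency: EMV = (y_n - y_(n-1)) / (y*_n - y_(n-1)) * 100
EMV = (0.524 - 0.213) / (0.633 - 0.213) * 100 = 0.311 / 0.42 * 100 = 74.05

74.05 %


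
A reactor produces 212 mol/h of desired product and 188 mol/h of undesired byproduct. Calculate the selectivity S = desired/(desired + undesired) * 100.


Selectivity = desired / (desired + undesired) * 100
Total products = 212 + 188 = 400 mol/h
S = 212 / 400 * 100
= 0.5300 * 100
= 53.00 %

53.00 %


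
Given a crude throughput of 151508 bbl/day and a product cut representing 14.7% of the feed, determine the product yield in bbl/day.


Crude throughput = 151508 bbl/day
Fraction yield = 14.7%
yield = throughput * fraction / 100
yield = 151508 * 14.7 / 100 = 22271.676

22271.676 bbl/day


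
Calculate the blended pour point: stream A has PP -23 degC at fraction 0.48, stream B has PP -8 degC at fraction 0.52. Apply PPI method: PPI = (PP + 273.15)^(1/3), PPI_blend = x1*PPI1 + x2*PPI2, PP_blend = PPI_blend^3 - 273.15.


PPI_1 = (-23 + 273.15)^(1/3) = 6.300865
PPI_2 = (-8 + 273.15)^(1/3) = 6.42437
PPI_blend = 0.48 * 6.300865 + 0.52 * 6.42437 = 6.365088
PP_blend = 6.365088^3 - 273.15 = 257.8774 - 273.15 = -15.27

-15.27 degC


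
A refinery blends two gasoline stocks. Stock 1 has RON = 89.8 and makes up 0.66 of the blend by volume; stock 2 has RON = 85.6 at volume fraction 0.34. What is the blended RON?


Linear blending: RON_blend = sum(vi * RONi)
Contribution 1: 0.66 * 89.8 = 59.268
Contribution 2: 0.34 * 85.6 = 29.104
RON_blend = 59.268 + 29.104 = 88.372

88.372


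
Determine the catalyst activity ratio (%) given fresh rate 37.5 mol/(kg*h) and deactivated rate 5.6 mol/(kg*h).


Activity (%) = (rate_used / rate_fresh) * 100
rate_used = 5.6, rate_fresh = 37.5
= (5.6 / 37.5) * 100
= 0.1493 * 100 = 14.93

14.93 %


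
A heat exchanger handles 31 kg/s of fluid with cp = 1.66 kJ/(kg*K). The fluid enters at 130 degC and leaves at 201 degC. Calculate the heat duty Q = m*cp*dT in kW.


Q = m_dot * cp * delta_T
delta_T = 201 - 130 = 71 K
Q = 31 * 1.66 * 71
= 51.46 * 71
= 3653.66 kW

3653.66 kW


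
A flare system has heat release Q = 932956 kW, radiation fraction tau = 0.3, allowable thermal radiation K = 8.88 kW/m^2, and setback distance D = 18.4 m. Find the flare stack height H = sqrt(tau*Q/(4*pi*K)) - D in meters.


tau*Q/(4*pi*K) = 0.3 * 932956 / (4 * pi * 8.88) = 2508.19
sqrt(2508.19) = 50.0818
H = 50.0818 - 18.4 = 31.68

31.68 m


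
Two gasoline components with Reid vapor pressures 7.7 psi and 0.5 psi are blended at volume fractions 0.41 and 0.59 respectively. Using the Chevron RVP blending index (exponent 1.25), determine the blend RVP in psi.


Chevron index: RVP_blend = (sum xi*RVPi^1.25)^(1/1.25)
RVP^1.25 terms: 0.41 * 7.7^1.25 + 0.59 * 0.5^1.25 = 5.50699
RVP_blend = 5.50699^(1/1.25) = 3.915

3.915 psi


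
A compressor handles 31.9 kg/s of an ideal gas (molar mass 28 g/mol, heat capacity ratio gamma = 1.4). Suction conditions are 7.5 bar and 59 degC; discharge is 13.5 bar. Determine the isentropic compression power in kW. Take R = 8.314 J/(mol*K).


Isentropic work: W = m*(gamma/(gamma-1))*(R*T1/MW)*((P2/P1)^((gamma-1)/gamma) - 1)
T1 = 59 + 273.15 = 332.15 K
Pressure ratio = 13.5 / 7.5 = 1.8
Exponent = (1.4 - 1)/1.4 = 0.285714
(P2/P1)^exp - 1 = 1.8^0.285714 - 1 = 0.182864
W = 31.9 * 1.4 / 0.4 * 8.314 * 332.15 / 28 * 0.182864 = 2014

2014 kW


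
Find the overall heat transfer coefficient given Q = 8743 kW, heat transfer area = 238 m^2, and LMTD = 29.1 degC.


From Q = U*A*LMTD, U = Q / (A * LMTD)
U = 8743 / (238 * 29.1) = 8743 / 6925.8 = 1.262

1.262 kW/(m^2*K)


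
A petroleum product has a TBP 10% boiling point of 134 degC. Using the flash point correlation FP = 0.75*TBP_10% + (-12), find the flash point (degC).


FP = 0.75 * 134 + (-12) = 88.5

88.5 degC


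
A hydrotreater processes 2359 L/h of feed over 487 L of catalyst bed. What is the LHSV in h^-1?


LHSV = volumetric feed rate / catalyst volume
= 2359 L/h / 487 L
= 4.844 h^-1

4.844 h^-1


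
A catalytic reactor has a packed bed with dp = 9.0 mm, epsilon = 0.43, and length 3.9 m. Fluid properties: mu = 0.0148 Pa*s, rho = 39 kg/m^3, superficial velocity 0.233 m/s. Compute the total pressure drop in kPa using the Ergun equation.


dp = 9.0 mm = 0.009 m
Viscous term = 150*0.0148*0.233*(1-0.43)^2 / (0.009^2*0.43^3) = 26095.7
Inertial term = 1.75*39*0.233^2*(1-0.43) / (0.009*0.43^3) = 2951.49
dP/L = 26095.7 + 2951.49 = 29047.2 Pa/m
dP = 29047.2 * 3.9 / 1000 = 113.3 kPa

113.3 kPa


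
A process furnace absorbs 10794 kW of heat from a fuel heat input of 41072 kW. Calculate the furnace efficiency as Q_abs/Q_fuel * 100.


Furnace efficiency = Q_absorbed / Q_fuel * 100
= 10794 / 41072 * 100 = 26.28

26.28 %


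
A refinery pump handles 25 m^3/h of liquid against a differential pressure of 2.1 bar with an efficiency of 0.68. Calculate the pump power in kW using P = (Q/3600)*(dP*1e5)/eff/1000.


Q = 25 / 3600 = 0.00694444 m^3/s
P = 0.00694444 * (2.1 * 1e5) / 0.68 / 1000 = 2.145

2.145 kW


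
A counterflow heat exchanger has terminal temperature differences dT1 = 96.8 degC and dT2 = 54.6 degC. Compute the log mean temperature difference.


LMTD = (dT1 - dT2) / ln(dT1/dT2)
= (96.8 - 54.6) / ln(96.8 / 54.6) = 42.2 / 0.572613 = 73.70

73.70 degC


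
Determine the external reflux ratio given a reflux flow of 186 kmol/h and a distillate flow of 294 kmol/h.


Reflux ratio definition: R = L / D (liquid returned / distillate withdrawn)
L = 186 kmol/h, D = 294 kmol/h
R = 186 / 294 = 0.6327

0.6327


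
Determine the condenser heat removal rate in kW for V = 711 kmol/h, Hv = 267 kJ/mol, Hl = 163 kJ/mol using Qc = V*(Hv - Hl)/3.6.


Qc = 711 * (267 - 163) / 3.6 = 711 * 104 / 3.6 = 20540

20540 kW


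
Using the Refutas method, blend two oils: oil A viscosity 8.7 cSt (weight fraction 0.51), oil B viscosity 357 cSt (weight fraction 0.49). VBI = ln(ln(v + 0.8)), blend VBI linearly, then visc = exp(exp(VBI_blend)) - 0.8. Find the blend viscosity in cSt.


Refutas method: VBN_i = 14.534*ln(ln(visc_i + 0.8)) + 10.975, blended linearly by mass fraction; since VBN is linear in VBI_i = ln(ln(visc_i + 0.8)) and the fractions sum to 1, blend VBI directly: visc = exp(exp(VBI_blend)) - 0.8
VBI_1 = ln(ln(8.7 + 0.8)) = 0.811504
VBI_2 = ln(ln(357 + 0.8)) = 1.77155
VBI_blend = 0.51 * 0.811504 + 0.49 * 1.77155 = 1.28193
visc_blend = exp(exp(1.28193)) - 0.8 = 35.93

35.93 cSt


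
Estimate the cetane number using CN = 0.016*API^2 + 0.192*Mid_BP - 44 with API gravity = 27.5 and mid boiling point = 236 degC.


CN = 0.016 * 27.5^2 + 0.192 * 236 - 44
CN = 12.1 + 45.312 - 44 = 13.412

13.412


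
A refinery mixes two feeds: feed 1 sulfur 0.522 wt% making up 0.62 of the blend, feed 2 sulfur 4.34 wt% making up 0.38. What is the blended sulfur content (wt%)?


Linear sulfur blending: S_blend = x1*S1 + x2*S2
Contribution 1: 0.62 * 0.522 = 0.32364 wt%
Contribution 2: 0.38 * 4.34 = 1.6492 wt%
S_blend = 0.32364 + 1.6492 = 1.97284

1.97284 wt%


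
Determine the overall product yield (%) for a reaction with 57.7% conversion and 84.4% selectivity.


Overall yield = conversion (%) * selectivity (%) / 100
Conversion = 57.7%, Selectivity = 84.4%
Y = 57.7 * 84.4 / 100
= 48.6988 %

48.6988 %


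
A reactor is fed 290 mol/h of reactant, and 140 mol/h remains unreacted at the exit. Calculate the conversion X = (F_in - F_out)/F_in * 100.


X = (F_in - F_out) / F_in * 100
Moles reacted = 290 - 140 = 150
X = 150 / 290 * 100
= 0.5172 * 100
= 51.72 %

51.72 %


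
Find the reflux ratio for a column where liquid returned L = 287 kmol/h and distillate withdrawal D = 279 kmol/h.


Reflux ratio definition: R = L / D (liquid returned / distillate withdrawn)
L = 287 kmol/h, D = 279 kmol/h
R = 287 / 279 = 1.029

1.029


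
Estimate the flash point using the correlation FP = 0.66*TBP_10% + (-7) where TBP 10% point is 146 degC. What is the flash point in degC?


FP = 0.66 * 146 + (-7) = 89.36

89.36 degC


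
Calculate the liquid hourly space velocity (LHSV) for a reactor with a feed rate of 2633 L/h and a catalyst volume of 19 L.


LHSV = volumetric feed rate / catalyst volume
= 2633 L/h / 19 L
= 138.6 h^-1

138.6 h^-1


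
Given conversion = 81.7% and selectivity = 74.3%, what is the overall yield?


Overall yield = conversion (%) * selectivity (%) / 100
Conversion = 81.7%, Selectivity = 74.3%
Y = 81.7 * 74.3 / 100
= 60.7031 %

60.7031 %


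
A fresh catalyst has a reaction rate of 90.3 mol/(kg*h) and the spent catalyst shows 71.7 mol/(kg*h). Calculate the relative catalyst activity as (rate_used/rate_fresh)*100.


Activity (%) = (rate_used / rate_fresh) * 100
rate_used = 71.7, rate_fresh = 90.3
= (71.7 / 90.3) * 100
= 0.7940 * 100 = 79.40

79.40 %


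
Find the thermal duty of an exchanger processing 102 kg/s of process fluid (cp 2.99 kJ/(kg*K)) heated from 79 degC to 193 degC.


Q = m_dot * cp * delta_T
delta_T = 193 - 79 = 114 K
Q = 102 * 2.99 * 114
= 304.98 * 114
= 34767.72 kW

34767.72 kW


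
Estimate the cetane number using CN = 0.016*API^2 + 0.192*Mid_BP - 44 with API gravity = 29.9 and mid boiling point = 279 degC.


CN = 0.016 * 29.9^2 + 0.192 * 279 - 44
CN = 14.30416 + 53.568 - 44 = 23.87216

23.87216
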